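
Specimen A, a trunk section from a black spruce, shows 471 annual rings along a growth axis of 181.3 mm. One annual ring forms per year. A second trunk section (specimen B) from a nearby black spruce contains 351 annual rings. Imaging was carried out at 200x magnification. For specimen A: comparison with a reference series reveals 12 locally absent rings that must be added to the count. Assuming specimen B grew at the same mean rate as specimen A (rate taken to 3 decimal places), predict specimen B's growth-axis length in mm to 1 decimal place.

Specimen A: correcting the raw count gives 471 + 12 = 483 true annual rings.
A: 181.3 mm over 483 years gives 181.3 / 483 ≈ 0.375 mm/yr.
B's length ≈ 0.375 × 351 = 131.6 mm.

131.6 mm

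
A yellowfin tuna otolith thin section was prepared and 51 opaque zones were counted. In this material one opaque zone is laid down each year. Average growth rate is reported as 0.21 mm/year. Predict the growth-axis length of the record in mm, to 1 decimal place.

The record spans 51 years at 0.21 mm per year.
Predicted length = 0.21 mm/year × 51 years = 10.7 mm.

10.7 mm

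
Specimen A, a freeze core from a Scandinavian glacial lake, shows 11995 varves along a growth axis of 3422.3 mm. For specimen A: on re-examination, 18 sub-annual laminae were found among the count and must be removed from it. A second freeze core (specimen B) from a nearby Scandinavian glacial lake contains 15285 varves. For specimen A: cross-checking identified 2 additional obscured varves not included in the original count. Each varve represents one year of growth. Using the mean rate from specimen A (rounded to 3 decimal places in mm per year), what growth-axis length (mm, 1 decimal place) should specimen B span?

4371.5 mm

Specimen A: adjusted count: 11995 − 18 + 2 = 11979 varves.
A: Mean rate = 3422.3 mm / 11979 years ≈ 0.286 mm/yr.
Length of B = 0.286 × 15285 = 4371.5 mm.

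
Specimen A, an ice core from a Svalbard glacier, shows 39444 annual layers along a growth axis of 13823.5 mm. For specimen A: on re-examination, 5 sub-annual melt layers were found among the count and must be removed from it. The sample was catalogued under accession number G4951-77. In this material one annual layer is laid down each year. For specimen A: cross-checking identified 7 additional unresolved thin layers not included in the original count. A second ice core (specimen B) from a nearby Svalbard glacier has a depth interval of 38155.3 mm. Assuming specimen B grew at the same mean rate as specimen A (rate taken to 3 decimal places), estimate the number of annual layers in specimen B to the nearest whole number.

Specimen A: after corrections the count is 39444 − 5 + 7 = 39446 annual layers.
A: Mean rate = 13823.5 mm / 39446 years ≈ 0.350 mm per year.
For B, 38155.3 / 0.350 = 109015.14 years ≈ 109015 annual layers.

109015 annual layers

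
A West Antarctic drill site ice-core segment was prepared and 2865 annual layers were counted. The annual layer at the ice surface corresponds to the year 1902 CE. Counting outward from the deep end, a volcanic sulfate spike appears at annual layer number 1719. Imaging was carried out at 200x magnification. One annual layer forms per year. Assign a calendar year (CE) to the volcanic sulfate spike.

Between annual layer 1719 and the ice surface there are 2865 − 1719 = 1146 annual layers.
1902 − 1146 = 756 CE.

756 CE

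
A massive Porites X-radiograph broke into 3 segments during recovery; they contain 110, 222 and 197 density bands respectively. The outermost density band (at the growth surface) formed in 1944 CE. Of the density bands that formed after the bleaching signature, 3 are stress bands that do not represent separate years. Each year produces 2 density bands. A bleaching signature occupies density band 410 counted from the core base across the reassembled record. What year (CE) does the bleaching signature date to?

1886 CE

Total density bands = 110 + 222 + 197 = 529.
529 − 410 = 119 density bands lie beyond the bleaching signature toward the growth surface.
119 − 3 false = 116 true density bands after the bleaching signature.
116 density bands at 2 per year is 116 / 2 = 58 years.
The density band at the growth surface is 1944 CE, so the bleaching signature dates to 1944 − 58 = 1886 CE.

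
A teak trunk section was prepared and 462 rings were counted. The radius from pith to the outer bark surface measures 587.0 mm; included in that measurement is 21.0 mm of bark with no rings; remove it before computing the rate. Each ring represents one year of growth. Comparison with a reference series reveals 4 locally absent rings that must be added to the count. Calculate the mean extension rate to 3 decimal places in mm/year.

1.215 mm/year

Correcting the raw count gives 462 + 4 = 466 true rings.
Net length = 587.0 − 21.0 = 566.0 mm.
566.0 mm over 466 years gives 566.0 / 466 ≈ 1.215 mm/year.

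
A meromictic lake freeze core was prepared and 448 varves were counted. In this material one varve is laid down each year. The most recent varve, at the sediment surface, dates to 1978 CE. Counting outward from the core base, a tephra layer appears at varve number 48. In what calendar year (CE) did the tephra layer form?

The tephra layer sits at varve 48 from the core base, so 448 − 48 = 400 varves formed after it.
1978 − 400 = 1578 CE.

1578 CE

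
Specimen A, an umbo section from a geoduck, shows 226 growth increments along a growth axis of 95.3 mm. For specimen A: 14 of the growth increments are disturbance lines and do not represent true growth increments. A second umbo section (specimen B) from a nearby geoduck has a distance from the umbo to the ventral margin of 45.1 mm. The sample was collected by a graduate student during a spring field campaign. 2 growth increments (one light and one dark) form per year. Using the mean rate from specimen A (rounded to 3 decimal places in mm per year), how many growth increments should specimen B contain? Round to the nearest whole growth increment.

Specimen A: after corrections the count is 226 − 14 = 212 growth increments.
Specimen A: 212 growth increments at 2 per year is 212 / 2 = 106 years.
A: Mean rate = 95.3 mm / 106 years ≈ 0.899 mm/year.
For B, 45.1 / 0.899 = 50.17 years; at 2 growth increments per year that is 50.17 × 2 ≈ 100 growth increments.

100 growth increments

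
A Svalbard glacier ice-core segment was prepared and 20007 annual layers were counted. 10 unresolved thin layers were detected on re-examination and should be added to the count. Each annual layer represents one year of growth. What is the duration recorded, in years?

20017 years

Correcting the raw count gives 20007 + 10 = 20017 true annual layers.
With a one-to-one annual layer periodicity this is 20017 years.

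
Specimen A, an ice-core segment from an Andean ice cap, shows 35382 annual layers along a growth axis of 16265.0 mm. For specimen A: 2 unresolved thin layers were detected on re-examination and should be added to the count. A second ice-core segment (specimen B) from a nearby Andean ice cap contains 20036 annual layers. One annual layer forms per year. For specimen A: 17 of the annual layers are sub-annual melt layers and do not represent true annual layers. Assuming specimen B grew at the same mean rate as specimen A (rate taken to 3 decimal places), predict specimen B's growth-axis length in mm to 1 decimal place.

9216.6 mm

Specimen A: after corrections the count is 35382 − 17 + 2 = 35367 annual layers.
A: 16265.0 mm over 35367 years gives 16265.0 / 35367 ≈ 0.460 mm/yr.
For B, 0.460 mm/year × 20036 years = 9216.6 mm.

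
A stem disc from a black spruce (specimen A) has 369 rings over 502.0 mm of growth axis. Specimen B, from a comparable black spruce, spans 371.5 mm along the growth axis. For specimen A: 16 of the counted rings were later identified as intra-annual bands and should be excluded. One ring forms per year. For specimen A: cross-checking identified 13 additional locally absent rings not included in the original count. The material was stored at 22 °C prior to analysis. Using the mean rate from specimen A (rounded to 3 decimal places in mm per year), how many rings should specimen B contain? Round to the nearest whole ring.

271 rings

Specimen A: true ring count = 369 − 16 + 13 = 366.
A: Extension rate ≈ 502.0 / 366 = 1.372 mm per year.
Specimen B: 371.5 mm / 1.372 mm per year = 270.77 years ≈ 271 rings.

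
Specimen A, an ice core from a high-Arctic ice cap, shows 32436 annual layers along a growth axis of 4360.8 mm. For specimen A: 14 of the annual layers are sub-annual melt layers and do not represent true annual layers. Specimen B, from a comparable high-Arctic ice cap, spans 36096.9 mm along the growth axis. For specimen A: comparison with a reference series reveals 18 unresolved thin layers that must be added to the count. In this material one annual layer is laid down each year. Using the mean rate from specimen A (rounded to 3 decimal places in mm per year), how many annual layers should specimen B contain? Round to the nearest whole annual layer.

269380 annual layers

Specimen A: true annual layer count = 32436 − 14 + 18 = 32440.
A: Extension rate ≈ 4360.8 / 32440 = 0.134 mm/year.
B spans 36096.9 / 0.134 = 269379.85 years ≈ 269380 annual layers.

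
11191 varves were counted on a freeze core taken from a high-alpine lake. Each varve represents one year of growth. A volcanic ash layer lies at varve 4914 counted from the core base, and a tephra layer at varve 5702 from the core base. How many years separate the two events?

788 yr

5702 − 4914 = 788 varves lie between the two events.
That is 788 years at one varve per year.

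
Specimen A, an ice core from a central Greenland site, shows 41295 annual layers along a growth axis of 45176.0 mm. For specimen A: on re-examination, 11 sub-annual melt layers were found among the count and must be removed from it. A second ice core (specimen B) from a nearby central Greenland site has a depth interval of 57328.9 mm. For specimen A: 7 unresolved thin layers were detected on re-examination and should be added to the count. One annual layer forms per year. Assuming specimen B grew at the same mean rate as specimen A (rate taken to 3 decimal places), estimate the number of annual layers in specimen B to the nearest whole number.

Specimen A: after corrections the count is 41295 − 11 + 7 = 41291 annual layers.
A: 45176.0 mm over 41291 years gives 45176.0 / 41291 ≈ 1.094 mm per year.
Specimen B: 57328.9 mm / 1.094 mm per year = 52403.02 years ≈ 52403 annual layers.

52403 annual layers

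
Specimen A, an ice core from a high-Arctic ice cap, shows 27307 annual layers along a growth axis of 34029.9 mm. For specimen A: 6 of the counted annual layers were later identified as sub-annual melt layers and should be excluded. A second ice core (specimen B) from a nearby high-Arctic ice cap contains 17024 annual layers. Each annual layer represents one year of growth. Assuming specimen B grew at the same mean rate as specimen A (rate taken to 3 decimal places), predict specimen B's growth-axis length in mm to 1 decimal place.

21211.9 mm

Specimen A: adjusted count: 27307 − 6 = 27301 annual layers.
A: 34029.9 mm over 27301 years gives 34029.9 / 27301 ≈ 1.246 mm/year.
For B, 1.246 mm/year × 17024 years = 21211.9 mm.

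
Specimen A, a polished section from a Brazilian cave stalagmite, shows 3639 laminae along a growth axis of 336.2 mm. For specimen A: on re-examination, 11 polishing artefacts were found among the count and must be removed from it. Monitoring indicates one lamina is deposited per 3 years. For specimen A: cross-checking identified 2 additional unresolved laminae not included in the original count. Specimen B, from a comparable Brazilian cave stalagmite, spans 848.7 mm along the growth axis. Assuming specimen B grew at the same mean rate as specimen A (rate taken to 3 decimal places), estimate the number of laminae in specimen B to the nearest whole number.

9126 laminae

Specimen A: after corrections the count is 3639 − 11 + 2 = 3630 laminae.
Specimen A: 3630 laminae at 3 years each span 3630 × 3 = 10890 years.
A: Mean rate = 336.2 mm / 10890 years ≈ 0.031 mm per year.
Specimen B: 848.7 mm / 0.031 mm per year = 27377.42 years; at 3 years per lamina that is 27377.42 / 3 ≈ 9126 laminae.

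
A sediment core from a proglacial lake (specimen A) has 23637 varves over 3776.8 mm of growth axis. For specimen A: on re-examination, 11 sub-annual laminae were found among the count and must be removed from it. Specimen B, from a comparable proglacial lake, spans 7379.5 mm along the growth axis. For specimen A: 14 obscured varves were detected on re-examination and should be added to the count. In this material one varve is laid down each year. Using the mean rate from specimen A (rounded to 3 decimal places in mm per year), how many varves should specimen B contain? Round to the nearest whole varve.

Specimen A: true varve count = 23637 − 11 + 14 = 23640.
A: Extension rate ≈ 3776.8 / 23640 = 0.160 mm/year.
Specimen B: 7379.5 mm / 0.160 mm per year = 46121.88 years ≈ 46122 varves.

46122 varves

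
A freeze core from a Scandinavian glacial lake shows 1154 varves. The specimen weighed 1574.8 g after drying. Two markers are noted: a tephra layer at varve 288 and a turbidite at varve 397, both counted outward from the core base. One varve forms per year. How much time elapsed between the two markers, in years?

397 − 288 = 109 varves lie between the two events.
One varve per year makes the interval 109 years.

109 yr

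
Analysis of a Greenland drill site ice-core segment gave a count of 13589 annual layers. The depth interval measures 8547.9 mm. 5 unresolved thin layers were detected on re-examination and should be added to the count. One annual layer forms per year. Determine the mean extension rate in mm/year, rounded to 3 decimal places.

After corrections the count is 13589 + 5 = 13594 annual layers.
Extension rate ≈ 8547.9 / 13594 = 0.629 mm/year.

0.629 mm/year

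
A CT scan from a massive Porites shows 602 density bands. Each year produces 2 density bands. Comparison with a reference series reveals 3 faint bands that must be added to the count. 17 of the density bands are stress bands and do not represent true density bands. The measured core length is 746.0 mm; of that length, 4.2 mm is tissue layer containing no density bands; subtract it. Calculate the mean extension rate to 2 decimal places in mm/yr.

After corrections the count is 602 − 17 + 3 = 588 density bands.
Dividing by 2 density bands per year: 588 / 2 = 294 years.
The growth record spans 746.0 − 4.2 = 741.8 mm.
Mean rate = 741.8 mm / 294 years ≈ 2.52 mm/yr.

2.52 mm/yr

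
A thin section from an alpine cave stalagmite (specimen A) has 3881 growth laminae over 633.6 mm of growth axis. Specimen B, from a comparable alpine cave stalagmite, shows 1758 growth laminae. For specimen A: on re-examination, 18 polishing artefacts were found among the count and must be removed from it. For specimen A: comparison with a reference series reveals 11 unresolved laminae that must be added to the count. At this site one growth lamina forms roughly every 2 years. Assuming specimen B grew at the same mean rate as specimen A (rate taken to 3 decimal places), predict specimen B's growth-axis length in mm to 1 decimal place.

288.3 mm

Specimen A: after corrections the count is 3881 − 18 + 11 = 3874 growth laminae.
Specimen A: at 2 years per growth lamina, 3874 × 2 = 7748 years.
A: 633.6 mm over 7748 years gives 633.6 / 7748 ≈ 0.082 mm/yr.
Specimen B: multiplying by 2 years per growth lamina: 1758 × 2 = 3516 years. B's length ≈ 0.082 × 3516 = 288.3 mm.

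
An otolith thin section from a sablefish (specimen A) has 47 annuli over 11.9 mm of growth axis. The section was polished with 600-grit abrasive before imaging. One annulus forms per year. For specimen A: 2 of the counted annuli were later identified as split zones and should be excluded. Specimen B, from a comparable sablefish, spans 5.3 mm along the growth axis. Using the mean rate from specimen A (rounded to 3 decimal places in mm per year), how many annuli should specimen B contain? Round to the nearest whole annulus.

Specimen A: adjusted count: 47 − 2 = 45 annuli.
A: Mean rate = 11.9 mm / 45 years ≈ 0.264 mm per year.
For B, 5.3 / 0.264 = 20.08 years ≈ 20 annuli.

20 annuli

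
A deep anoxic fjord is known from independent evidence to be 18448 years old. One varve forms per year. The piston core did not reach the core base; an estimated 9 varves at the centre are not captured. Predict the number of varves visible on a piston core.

18439 varves

At one varve per year, 18448 years correspond to 18448 varves.
18448 − 9 missed = 18439 varves expected in the prepared section.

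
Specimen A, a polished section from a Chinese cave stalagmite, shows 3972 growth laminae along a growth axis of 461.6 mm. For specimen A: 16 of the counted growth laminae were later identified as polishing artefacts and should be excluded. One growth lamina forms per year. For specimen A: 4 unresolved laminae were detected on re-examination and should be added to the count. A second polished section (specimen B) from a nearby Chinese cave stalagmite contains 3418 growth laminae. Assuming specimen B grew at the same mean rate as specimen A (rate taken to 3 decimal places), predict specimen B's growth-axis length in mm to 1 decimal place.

Specimen A: after corrections the count is 3972 − 16 + 4 = 3960 growth laminae.
A: 461.6 mm over 3960 years gives 461.6 / 3960 ≈ 0.117 mm/year.
Length of B = 0.117 × 3418 = 399.9 mm.

399.9 mm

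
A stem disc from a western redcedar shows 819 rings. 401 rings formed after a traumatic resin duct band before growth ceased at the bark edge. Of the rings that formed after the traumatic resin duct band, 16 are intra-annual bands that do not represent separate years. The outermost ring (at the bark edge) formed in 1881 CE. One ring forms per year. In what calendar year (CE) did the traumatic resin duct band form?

1496 CE

There are 401 rings younger than the traumatic resin duct band.
401 − 16 false = 385 true rings after the traumatic resin duct band.
1881 − 385 = 1496 CE.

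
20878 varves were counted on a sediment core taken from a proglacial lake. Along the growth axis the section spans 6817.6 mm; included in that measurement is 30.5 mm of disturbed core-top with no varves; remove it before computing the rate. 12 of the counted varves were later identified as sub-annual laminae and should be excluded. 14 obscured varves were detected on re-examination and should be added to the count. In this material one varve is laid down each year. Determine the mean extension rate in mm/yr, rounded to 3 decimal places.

0.325 mm/yr

Correcting the raw count gives 20878 − 12 + 14 = 20880 true varves.
Removing the 30.5 mm offcut leaves 6817.6 − 30.5 = 6787.1 mm.
Extension rate ≈ 6787.1 / 20880 = 0.325 mm/yr.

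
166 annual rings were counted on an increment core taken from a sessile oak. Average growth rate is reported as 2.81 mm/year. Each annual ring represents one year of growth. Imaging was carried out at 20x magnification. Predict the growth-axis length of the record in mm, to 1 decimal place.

166 years of growth are recorded.
Length ≈ 2.81 × 166 = 466.5 mm.

466.5 mm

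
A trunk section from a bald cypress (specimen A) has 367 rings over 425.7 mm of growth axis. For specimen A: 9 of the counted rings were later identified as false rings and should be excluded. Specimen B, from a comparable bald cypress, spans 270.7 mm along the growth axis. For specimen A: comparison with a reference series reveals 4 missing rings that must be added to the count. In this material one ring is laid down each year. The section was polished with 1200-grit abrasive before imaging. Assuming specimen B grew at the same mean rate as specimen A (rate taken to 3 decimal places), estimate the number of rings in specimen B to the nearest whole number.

230 rings

Specimen A: correcting the raw count gives 367 − 9 + 4 = 362 true rings.
A: 425.7 mm over 362 years gives 425.7 / 362 ≈ 1.176 mm per year.
For B, 270.7 / 1.176 = 230.19 years ≈ 230 rings.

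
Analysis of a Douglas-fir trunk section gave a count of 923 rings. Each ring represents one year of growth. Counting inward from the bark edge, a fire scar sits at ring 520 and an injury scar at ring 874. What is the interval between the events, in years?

The two markers are separated by 874 − 520 = 354 rings.
One ring per year makes the interval 354 years.

354 years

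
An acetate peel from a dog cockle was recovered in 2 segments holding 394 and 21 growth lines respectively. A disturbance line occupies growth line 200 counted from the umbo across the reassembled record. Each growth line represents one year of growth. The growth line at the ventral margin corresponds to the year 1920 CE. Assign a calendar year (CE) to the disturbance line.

1705 CE

Total growth lines = 394 + 21 = 415.
415 − 200 = 215 growth lines lie beyond the disturbance line toward the ventral margin.
1920 − 215 = 1705 CE.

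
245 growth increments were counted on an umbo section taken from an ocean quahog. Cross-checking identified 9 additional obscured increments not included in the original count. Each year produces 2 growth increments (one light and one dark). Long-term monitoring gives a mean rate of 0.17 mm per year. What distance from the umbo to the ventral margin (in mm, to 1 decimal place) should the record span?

Correcting the raw count gives 245 + 9 = 254 true growth increments.
Dividing by 2 growth increments per year: 254 / 2 = 127 years.
Length ≈ 0.17 × 127 = 21.6 mm.

21.6 mm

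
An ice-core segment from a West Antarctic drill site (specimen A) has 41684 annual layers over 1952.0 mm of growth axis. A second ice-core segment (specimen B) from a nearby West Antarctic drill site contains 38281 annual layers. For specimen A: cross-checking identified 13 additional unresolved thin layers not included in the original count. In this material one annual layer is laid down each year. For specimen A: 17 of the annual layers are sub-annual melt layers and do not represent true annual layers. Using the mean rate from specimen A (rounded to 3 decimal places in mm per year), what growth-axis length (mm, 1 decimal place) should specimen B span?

1799.2 mm

Specimen A: after corrections the count is 41684 − 17 + 13 = 41680 annual layers.
A: Mean rate = 1952.0 mm / 41680 years ≈ 0.047 mm/year.
For B, 0.047 mm/year × 38281 years = 1799.2 mm.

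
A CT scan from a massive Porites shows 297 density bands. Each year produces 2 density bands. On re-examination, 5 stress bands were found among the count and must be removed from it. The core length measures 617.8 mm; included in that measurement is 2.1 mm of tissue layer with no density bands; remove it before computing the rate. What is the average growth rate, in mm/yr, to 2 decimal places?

4.22 mm/yr

Adjusted count: 297 − 5 = 292 density bands.
292 density bands at 2 per year is 292 / 2 = 146 years.
Net length = 617.8 − 2.1 = 615.7 mm.
615.7 mm over 146 years gives 615.7 / 146 ≈ 4.22 mm/yr.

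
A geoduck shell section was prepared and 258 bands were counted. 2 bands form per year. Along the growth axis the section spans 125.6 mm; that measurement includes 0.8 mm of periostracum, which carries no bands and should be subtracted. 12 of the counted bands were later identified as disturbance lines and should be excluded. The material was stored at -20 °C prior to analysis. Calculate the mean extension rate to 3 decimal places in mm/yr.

1.015 mm/yr

True band count = 258 − 12 = 246.
With 2 bands per year, 246 / 2 = 123 years.
The growth record spans 125.6 − 0.8 = 124.8 mm.
Mean rate = 124.8 mm / 123 years ≈ 1.015 mm/yr.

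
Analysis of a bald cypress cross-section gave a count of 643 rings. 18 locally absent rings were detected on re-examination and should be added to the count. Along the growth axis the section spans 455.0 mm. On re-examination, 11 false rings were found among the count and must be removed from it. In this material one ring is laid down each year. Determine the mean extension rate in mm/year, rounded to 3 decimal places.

0.700 mm/year

True ring count = 643 − 11 + 18 = 650.
Mean rate = 455.0 mm / 650 years ≈ 0.700 mm/year.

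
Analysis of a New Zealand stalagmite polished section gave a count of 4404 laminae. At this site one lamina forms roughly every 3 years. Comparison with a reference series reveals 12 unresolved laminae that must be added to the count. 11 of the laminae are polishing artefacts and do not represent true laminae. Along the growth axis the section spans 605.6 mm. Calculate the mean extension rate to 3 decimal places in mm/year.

After corrections the count is 4404 − 11 + 12 = 4405 laminae.
At 3 years per lamina, 4405 × 3 = 13215 years.
Mean rate = 605.6 mm / 13215 years ≈ 0.046 mm/year.

0.046 mm/year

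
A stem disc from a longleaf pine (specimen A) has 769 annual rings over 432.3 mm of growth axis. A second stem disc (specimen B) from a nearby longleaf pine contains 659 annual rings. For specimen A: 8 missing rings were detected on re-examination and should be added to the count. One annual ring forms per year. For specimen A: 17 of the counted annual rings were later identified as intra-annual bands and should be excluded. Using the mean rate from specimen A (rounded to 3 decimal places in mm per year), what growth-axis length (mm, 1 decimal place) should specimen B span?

375.0 mm

Specimen A: adjusted count: 769 − 17 + 8 = 760 annual rings.
A: 432.3 mm over 760 years gives 432.3 / 760 ≈ 0.569 mm/year.
B's length ≈ 0.569 × 659 = 375.0 mm.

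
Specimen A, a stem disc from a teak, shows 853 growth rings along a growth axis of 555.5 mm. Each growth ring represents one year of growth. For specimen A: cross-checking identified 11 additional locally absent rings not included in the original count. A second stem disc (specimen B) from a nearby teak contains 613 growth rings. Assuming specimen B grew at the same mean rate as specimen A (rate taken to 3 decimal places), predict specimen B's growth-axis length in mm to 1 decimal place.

Specimen A: correcting the raw count gives 853 + 11 = 864 true growth rings.
A: Mean rate = 555.5 mm / 864 years ≈ 0.643 mm per year.
For B, 0.643 mm/year × 613 years = 394.2 mm.

394.2 mm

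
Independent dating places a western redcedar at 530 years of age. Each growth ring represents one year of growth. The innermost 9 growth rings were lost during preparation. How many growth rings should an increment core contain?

521 growth rings

At one growth ring per year, 530 years correspond to 530 growth rings.
Subtracting the 9 growth rings not captured gives 530 − 9 = 521 growth rings in the record.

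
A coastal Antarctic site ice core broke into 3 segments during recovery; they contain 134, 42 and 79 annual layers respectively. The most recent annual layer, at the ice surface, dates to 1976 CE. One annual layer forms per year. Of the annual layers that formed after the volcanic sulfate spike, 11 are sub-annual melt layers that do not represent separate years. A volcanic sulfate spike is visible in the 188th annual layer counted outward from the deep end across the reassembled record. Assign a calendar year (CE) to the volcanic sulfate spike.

1920 CE

Total annual layers = 134 + 42 + 79 = 255.
Between annual layer 188 and the ice surface there are 255 − 188 = 67 annual layers.
Removing the 11 false annual layers leaves 67 − 11 = 56 true annual layers beyond the volcanic sulfate spike.
1976 − 56 = 1920 CE.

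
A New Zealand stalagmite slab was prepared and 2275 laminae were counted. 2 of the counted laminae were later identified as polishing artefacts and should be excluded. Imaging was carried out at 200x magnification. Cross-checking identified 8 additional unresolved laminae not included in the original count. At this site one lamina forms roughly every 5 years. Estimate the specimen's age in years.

Correcting the raw count gives 2275 − 2 + 8 = 2281 true laminae.
2281 laminae at 5 years each span 2281 × 5 = 11405 years.

11405 years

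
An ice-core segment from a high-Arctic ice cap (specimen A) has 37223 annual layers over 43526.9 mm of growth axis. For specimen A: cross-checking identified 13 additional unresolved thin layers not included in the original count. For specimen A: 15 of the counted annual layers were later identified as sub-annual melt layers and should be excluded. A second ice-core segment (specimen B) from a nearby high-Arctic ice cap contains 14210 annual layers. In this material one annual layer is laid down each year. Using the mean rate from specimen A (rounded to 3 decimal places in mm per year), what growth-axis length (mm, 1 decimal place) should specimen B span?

Specimen A: adjusted count: 37223 − 15 + 13 = 37221 annual layers.
A: 43526.9 mm over 37221 years gives 43526.9 / 37221 ≈ 1.169 mm/yr.
Length of B = 1.169 × 14210 = 16611.5 mm.

16611.5 mm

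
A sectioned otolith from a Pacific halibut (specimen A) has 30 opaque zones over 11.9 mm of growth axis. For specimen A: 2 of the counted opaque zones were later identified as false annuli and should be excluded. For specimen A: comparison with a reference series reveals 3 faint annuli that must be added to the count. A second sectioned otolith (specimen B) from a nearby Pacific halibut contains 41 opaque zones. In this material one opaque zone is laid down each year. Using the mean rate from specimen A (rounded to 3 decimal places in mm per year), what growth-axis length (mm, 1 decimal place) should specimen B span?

Specimen A: true opaque zone count = 30 − 2 + 3 = 31.
A: Mean rate = 11.9 mm / 31 years ≈ 0.384 mm/year.
For B, 0.384 mm/year × 41 years = 15.7 mm.

15.7 mm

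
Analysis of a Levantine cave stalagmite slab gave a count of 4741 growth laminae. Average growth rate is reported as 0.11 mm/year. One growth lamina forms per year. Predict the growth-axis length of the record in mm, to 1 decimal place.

521.5 mm

4741 years of growth are recorded.
4741 years at 0.11 mm/year gives 0.11 × 4741 = 521.5 mm.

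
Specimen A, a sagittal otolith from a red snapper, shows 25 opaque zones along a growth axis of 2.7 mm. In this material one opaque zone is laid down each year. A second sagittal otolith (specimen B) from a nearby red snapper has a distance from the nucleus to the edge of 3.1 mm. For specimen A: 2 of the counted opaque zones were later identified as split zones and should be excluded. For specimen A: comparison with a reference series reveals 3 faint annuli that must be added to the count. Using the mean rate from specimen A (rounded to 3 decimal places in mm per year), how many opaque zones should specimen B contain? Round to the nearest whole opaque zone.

Specimen A: adjusted count: 25 − 2 + 3 = 26 opaque zones.
A: Mean rate = 2.7 mm / 26 years ≈ 0.104 mm per year.
For B, 3.1 / 0.104 = 29.81 years ≈ 30 opaque zones.

30 opaque zones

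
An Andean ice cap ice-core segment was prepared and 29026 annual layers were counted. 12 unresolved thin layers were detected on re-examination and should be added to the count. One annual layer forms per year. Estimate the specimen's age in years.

29038 yr

After corrections the count is 29026 + 12 = 29038 annual layers.
At one annual layer per year, that is 29038 years.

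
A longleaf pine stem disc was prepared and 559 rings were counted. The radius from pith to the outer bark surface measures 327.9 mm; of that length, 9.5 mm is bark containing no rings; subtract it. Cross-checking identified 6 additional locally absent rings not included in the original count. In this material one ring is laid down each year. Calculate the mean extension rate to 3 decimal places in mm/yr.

0.564 mm/yr

Adjusted count: 559 + 6 = 565 rings.
The growth record spans 327.9 − 9.5 = 318.4 mm.
318.4 mm over 565 years gives 318.4 / 565 ≈ 0.564 mm/yr.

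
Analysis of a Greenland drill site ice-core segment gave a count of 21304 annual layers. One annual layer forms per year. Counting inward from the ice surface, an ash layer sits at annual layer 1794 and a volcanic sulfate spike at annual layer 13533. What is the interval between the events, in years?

The two markers are separated by 13533 − 1794 = 11739 annual layers.
At one annual layer per year, 11739 years elapsed between them.

11739 years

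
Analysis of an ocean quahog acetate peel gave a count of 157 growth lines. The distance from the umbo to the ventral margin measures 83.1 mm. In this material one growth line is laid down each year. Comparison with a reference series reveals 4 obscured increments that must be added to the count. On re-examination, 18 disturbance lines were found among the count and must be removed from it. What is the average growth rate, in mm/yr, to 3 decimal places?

0.581 mm/yr

Adjusted count: 157 − 18 + 4 = 143 growth lines.
83.1 mm over 143 years gives 83.1 / 143 ≈ 0.581 mm/yr.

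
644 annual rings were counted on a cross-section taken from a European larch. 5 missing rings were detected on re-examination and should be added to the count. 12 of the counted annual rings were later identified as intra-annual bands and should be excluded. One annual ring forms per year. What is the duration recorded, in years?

True annual ring count = 644 − 12 + 5 = 637.
With a one-to-one annual ring periodicity this is 637 years.

637 yr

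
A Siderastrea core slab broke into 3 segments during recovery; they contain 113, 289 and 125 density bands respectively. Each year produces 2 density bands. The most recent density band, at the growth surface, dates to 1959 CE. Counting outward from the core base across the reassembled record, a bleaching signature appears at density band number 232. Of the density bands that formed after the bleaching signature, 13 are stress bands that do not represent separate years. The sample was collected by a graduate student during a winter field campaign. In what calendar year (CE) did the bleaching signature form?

Total density bands = 113 + 289 + 125 = 527.
The bleaching signature sits at density band 232 from the core base, so 527 − 232 = 295 density bands formed after it.
Removing the 13 false density bands leaves 295 − 13 = 282 true density bands beyond the bleaching signature.
With 2 density bands per year, 282 / 2 = 141 years.
The density band at the growth surface is 1959 CE, so the bleaching signature dates to 1959 − 141 = 1818 CE.

1818 CE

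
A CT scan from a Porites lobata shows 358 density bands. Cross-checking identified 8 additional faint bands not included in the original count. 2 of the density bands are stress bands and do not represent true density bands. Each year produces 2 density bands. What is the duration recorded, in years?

True density band count = 358 − 2 + 8 = 364.
With 2 density bands per year, 364 / 2 = 182 years.

182 years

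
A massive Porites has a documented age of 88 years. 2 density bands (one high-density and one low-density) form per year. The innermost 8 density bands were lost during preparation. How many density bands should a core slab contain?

168 density bands

Expected density bands: 88 × 2 = 176.
176 − 8 missed = 168 density bands expected in the prepared section.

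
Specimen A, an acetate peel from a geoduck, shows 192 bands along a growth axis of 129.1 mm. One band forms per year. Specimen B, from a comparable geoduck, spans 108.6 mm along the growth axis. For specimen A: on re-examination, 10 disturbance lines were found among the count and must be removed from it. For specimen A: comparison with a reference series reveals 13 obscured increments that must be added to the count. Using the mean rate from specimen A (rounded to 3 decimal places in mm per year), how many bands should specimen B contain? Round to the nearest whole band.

Specimen A: true band count = 192 − 10 + 13 = 195.
A: Mean rate = 129.1 mm / 195 years ≈ 0.662 mm per year.
For B, 108.6 / 0.662 = 164.05 years ≈ 164 bands.

164 bands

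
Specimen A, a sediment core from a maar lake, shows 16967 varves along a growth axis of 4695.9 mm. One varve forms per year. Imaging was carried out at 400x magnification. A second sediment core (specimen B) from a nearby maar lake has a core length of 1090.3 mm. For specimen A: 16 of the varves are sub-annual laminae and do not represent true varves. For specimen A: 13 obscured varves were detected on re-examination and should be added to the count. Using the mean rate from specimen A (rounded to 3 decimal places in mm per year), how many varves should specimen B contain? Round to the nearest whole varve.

3936 varves

Specimen A: correcting the raw count gives 16967 − 16 + 13 = 16964 true varves.
A: 4695.9 mm over 16964 years gives 4695.9 / 16964 ≈ 0.277 mm/yr.
B spans 1090.3 / 0.277 = 3936.10 years ≈ 3936 varves.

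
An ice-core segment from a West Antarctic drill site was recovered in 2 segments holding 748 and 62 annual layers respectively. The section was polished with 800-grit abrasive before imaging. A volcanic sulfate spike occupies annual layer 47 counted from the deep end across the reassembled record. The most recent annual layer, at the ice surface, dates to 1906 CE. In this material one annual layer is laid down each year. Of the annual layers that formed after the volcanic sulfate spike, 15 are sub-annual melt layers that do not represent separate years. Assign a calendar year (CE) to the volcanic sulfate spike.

1158 CE

Total annual layers = 748 + 62 = 810.
810 − 47 = 763 annual layers lie beyond the volcanic sulfate spike toward the ice surface.
Removing the 15 false annual layers leaves 763 − 15 = 748 true annual layers beyond the volcanic sulfate spike.
Counting back 748 years from 1906 CE places the volcanic sulfate spike in 1906 − 748 = 1158 CE.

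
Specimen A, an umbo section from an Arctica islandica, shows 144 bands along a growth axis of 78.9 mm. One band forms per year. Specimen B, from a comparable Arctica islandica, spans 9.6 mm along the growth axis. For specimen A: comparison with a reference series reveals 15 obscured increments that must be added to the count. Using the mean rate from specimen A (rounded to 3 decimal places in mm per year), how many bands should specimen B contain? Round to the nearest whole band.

Specimen A: after corrections the count is 144 + 15 = 159 bands.
A: 78.9 mm over 159 years gives 78.9 / 159 ≈ 0.496 mm/yr.
For B, 9.6 / 0.496 = 19.35 years ≈ 19 bands.

19 bands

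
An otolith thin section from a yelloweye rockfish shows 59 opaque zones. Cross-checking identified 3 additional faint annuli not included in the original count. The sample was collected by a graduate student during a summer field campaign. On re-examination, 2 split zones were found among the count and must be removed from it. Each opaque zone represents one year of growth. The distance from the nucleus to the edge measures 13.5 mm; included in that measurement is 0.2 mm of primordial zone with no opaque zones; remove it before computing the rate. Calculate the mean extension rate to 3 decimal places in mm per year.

After corrections the count is 59 − 2 + 3 = 60 opaque zones.
The growth record spans 13.5 − 0.2 = 13.3 mm.
13.3 mm over 60 years gives 13.3 / 60 ≈ 0.222 mm per year.

0.222 mm per year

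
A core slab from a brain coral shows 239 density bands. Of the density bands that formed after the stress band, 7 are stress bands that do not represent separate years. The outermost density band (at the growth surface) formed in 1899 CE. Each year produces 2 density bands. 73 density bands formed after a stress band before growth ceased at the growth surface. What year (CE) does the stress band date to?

1866 CE

73 density bands formed after the stress band.
73 − 7 false = 66 true density bands after the stress band.
Dividing by 2 density bands per year: 66 / 2 = 33 years.
Counting back 33 years from 1899 CE places the stress band in 1899 − 33 = 1866 CE.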